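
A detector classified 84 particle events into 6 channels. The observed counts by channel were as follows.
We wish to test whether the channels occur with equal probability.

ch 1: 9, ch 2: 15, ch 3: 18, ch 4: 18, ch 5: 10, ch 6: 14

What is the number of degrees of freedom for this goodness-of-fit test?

5

There are k = 6 categories and no parameters were estimated from the data, so df = 6 − 1 = 5.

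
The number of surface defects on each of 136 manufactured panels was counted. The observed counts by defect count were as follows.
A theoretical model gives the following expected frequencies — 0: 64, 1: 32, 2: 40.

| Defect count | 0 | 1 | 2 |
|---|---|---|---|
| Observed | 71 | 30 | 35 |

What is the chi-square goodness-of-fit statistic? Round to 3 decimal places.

1.516

0: (71 − 64)²/64 = 49/64 = 0.7656
1: (30 − 32)²/32 = 4/32 = 0.1250
2: (35 − 40)²/40 = 25/40 = 0.6250
Sum = 1.516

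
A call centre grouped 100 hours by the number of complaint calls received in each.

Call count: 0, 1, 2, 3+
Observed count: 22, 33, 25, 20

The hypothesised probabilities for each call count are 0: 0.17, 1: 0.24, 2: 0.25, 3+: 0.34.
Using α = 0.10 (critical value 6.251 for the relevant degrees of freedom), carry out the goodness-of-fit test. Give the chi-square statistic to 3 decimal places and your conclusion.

Expected counts E_i = n·p_i: 100×0.17 = 17, 100×0.24 = 24, 100×0.25 = 25, 100×0.34 = 34.
χ² = (22−17)²/17 + (33−24)²/24 + (25−25)²/25 + (20−34)²/34
   = 1.4706 + 3.3750 + 0.0000 + 5.7647
Sum = 10.610
df = 3. Since 10.610 > 6.251, we reject H₀.

10.610; reject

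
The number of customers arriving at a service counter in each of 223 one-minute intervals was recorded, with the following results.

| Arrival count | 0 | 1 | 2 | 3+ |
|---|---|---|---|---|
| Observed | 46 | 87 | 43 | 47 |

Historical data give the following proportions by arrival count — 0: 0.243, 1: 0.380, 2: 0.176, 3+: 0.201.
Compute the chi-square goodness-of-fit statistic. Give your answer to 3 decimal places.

Expected counts E_i = n·p_i: 223×0.243 = 54.189, 223×0.380 = 84.74, 223×0.176 = 39.248, 223×0.201 = 44.823.
χ² = (46−54.189)²/54.189 + (87−84.74)²/84.74 + (43−39.248)²/39.248 + (47−44.823)²/44.823
   = 1.2375 + 0.0603 + 0.3587 + 0.1057
Sum = 1.762

1.762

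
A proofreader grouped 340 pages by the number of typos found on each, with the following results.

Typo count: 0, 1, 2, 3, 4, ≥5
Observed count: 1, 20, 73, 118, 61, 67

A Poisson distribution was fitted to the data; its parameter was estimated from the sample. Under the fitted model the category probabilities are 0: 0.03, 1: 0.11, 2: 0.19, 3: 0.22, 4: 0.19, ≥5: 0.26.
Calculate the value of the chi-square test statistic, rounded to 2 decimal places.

47.82

Expected counts E_i = n·p_i: 340×0.03 = 10.2, 340×0.11 = 37.4, 340×0.19 = 64.6, 340×0.22 = 74.8, 340×0.19 = 64.6, 340×0.26 = 88.4.
χ² = (1−10.2)²/10.2 + (20−37.4)²/37.4 + (73−64.6)²/64.6 + (118−74.8)²/74.8 + (61−64.6)²/64.6 + (67−88.4)²/88.4
   = 8.298 + 8.095 + 1.092 + 24.950 + 0.201 + 5.181
Sum = 47.82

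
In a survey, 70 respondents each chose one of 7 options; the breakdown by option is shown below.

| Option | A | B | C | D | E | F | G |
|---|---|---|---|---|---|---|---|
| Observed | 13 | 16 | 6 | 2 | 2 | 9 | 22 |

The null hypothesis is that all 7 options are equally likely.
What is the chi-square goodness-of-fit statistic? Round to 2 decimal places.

Expected count for each of the 7 categories: 70/7 = 10.
χ² = (13−10)²/10 + (16−10)²/10 + (6−10)²/10 + (2−10)²/10 + (2−10)²/10 + (9−10)²/10 + (22−10)²/10
   = 0.900 + 3.600 + 1.600 + 6.400 + 6.400 + 0.100 + 14.400
Sum = 33.40

33.40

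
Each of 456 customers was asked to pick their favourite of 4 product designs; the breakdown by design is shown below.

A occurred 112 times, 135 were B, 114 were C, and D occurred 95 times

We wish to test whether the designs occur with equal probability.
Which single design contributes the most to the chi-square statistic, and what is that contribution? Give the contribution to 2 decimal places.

B, 3.87

Under H₀ each category has probability 1/4, so each expected count is 456/4 = 114.
cat         O        E   (O−E)²/E
A         112      114      0.035
B         135      114      3.868
C         114      114      0.000
D          95      114      3.167
The largest term is for B: 3.87.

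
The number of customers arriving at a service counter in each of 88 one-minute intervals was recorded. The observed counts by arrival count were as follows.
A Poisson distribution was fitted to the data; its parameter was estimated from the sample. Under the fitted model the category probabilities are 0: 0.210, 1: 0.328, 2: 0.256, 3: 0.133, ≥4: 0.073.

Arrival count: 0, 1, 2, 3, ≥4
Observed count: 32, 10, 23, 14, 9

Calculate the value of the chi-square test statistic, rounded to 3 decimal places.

Expected counts E_i = n·p_i: 88×0.210 = 18.48, 88×0.328 = 28.864, 88×0.256 = 22.528, 88×0.133 = 11.704, 88×0.073 = 6.424.
cat         O        E   (O−E)²/E
0          32    18.48     9.8913
1          10   28.864    12.3285
2          23   22.528     0.0099
3          14   11.704     0.4504
≥4          9    6.424     1.0330
Sum = 23.713

23.713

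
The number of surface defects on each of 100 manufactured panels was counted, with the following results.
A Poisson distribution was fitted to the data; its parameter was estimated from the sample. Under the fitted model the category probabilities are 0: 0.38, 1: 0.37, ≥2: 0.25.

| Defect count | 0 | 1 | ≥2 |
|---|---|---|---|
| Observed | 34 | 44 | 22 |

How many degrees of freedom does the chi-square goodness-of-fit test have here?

1

There are k = 3 categories and 1 parameter estimated from the data, so df = 3 − 1 − 1 = 1.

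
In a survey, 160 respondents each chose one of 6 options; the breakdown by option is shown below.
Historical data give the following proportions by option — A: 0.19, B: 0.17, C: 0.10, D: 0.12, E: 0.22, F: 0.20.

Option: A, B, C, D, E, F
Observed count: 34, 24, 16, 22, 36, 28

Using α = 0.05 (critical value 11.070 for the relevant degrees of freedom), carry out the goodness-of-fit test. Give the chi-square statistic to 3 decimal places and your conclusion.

Expected counts E_i = n·p_i: 160×0.19 = 30.4, 160×0.17 = 27.2, 160×0.10 = 16, 160×0.12 = 19.2, 160×0.22 = 35.2, 160×0.20 = 32.
cat         O        E   (O−E)²/E
A          34     30.4     0.4263
B          24     27.2     0.3765
C          16       16     0.0000
D          22     19.2     0.4083
E          36     35.2     0.0182
F          28       32     0.5000
Sum = 1.729
df = 5. Since 1.729 < 11.070, we do not reject H₀.

1.729; do not reject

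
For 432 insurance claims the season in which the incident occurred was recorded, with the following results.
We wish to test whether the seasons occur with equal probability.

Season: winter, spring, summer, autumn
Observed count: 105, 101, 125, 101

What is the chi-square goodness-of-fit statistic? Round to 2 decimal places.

Under H₀ each category has probability 1/4, so each expected count is 432/4 = 108.
χ² = (105−108)²/108 + (101−108)²/108 + (125−108)²/108 + (101−108)²/108
   = 0.083 + 0.454 + 2.676 + 0.454
Sum = 3.67

3.67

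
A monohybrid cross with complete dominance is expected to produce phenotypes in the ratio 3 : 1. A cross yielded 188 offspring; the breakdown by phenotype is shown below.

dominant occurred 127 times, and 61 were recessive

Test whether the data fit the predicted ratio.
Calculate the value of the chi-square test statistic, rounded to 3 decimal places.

5.560

Ratio total = 4. Expected counts: 188×3/4 = 141, 188×1/4 = 47.
χ² = (127−141)²/141 + (61−47)²/47
   = 1.3901 + 4.1702
Sum = 5.560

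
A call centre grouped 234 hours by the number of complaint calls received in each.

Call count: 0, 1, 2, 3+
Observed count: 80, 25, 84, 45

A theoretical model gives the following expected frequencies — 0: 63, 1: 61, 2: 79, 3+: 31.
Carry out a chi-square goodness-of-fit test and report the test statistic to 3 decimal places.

χ² = (80−63)²/63 + (25−61)²/61 + (84−79)²/79 + (45−31)²/31
   = 4.5873 + 21.2459 + 0.3165 + 6.3226
Sum = 32.472

32.472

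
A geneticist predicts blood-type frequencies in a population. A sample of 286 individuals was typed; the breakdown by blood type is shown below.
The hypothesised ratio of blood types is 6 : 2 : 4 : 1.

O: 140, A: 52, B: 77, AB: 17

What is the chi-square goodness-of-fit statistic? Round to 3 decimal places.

4.451

Ratio total = 13. Expected counts: 286×6/13 = 132, 286×2/13 = 44, 286×4/13 = 88, 286×1/13 = 22.
χ² = (140−132)²/132 + (52−44)²/44 + (77−88)²/88 + (17−22)²/22
   = 0.4848 + 1.4545 + 1.3750 + 1.1364
Sum = 4.451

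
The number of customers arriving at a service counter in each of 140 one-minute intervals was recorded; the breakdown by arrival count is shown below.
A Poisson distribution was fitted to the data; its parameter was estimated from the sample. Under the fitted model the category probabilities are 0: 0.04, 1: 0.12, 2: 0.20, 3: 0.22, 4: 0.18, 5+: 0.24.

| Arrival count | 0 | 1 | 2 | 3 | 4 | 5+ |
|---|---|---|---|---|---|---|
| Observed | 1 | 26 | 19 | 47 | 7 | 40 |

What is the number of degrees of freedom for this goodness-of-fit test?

There are k = 6 categories and 1 parameter estimated from the data, so df = 6 − 1 − 1 = 4.

4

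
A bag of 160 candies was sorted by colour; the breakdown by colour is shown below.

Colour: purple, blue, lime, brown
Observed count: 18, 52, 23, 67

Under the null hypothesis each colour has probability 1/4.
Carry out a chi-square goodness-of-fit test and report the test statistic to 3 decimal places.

Under H₀ each category has probability 1/4, so each expected count is 160/4 = 40.
purple: (18 − 40)²/40 = 484/40 = 12.1000
blue: (52 − 40)²/40 = 144/40 = 3.6000
lime: (23 − 40)²/40 = 289/40 = 7.2250
brown: (67 − 40)²/40 = 729/40 = 18.2250
Sum = 41.150

41.150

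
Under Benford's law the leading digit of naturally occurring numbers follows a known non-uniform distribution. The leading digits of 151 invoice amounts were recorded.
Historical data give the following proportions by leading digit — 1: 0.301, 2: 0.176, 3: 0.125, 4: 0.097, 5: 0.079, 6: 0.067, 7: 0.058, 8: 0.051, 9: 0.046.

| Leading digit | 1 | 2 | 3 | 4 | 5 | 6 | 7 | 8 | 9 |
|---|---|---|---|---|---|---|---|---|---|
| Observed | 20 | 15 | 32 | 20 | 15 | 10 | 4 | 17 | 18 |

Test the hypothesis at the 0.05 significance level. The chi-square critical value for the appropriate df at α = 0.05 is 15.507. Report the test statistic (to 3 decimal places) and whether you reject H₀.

Expected counts E_i = n·p_i: 151×0.301 = 45.451, 151×0.176 = 26.576, 151×0.125 = 18.875, 151×0.097 = 14.647, 151×0.079 = 11.929, 151×0.067 = 10.117, 151×0.058 = 8.758, 151×0.051 = 7.701, 151×0.046 = 6.946.
χ² = (20−45.451)²/45.451 + (15−26.576)²/26.576 + (32−18.875)²/18.875 + (20−14.647)²/14.647 + (15−11.929)²/11.929 + (10−10.117)²/10.117 + (4−8.758)²/8.758 + (17−7.701)²/7.701 + (18−6.946)²/6.946
   = 14.2517 + 5.0423 + 9.1267 + 1.9563 + 0.7906 + 0.0014 + 2.5849 + 11.2286 + 17.5916
Sum = 62.574
df = 8. Since 62.574 > 15.507, we reject H₀.

62.574; reject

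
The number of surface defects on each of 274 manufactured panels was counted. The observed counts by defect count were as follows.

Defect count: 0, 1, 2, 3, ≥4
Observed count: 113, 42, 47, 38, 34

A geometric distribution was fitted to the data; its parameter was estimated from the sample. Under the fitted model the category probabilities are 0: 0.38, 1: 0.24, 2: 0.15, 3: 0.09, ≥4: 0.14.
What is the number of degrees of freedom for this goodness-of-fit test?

3

There are k = 5 categories and 1 parameter estimated from the data, so df = 5 − 1 − 1 = 3.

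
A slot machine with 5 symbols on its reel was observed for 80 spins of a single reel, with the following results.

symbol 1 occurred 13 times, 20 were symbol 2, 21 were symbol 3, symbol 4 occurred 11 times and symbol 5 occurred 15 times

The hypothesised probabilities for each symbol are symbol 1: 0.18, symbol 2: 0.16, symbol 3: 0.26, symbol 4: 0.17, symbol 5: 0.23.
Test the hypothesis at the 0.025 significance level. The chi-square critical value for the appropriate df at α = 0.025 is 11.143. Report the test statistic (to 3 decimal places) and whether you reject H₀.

Expected counts E_i = n·p_i: 80×0.18 = 14.4, 80×0.16 = 12.8, 80×0.26 = 20.8, 80×0.17 = 13.6, 80×0.23 = 18.4.
cat           O        E   (O−E)²/E
symbol 1     13     14.4     0.1361
symbol 2     20     12.8     4.0500
symbol 3     21     20.8     0.0019
symbol 4     11     13.6     0.4971
symbol 5     15     18.4     0.6283
Sum = 5.313
df = 4. Since 5.313 < 11.143, we do not reject H₀.

5.313; do not reject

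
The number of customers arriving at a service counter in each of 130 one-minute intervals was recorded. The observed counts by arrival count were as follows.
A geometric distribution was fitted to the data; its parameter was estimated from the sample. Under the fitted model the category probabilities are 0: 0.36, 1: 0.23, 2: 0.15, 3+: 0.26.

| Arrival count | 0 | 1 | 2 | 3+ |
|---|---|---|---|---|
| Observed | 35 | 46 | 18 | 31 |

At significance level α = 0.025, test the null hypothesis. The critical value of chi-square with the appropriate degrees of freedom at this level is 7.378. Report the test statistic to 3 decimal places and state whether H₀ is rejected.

11.992; reject

Expected counts E_i = n·p_i: 130×0.36 = 46.8, 130×0.23 = 29.9, 130×0.15 = 19.5, 130×0.26 = 33.8.
0: (35 − 46.8)²/46.8 = 139.24/46.8 = 2.9752
1: (46 − 29.9)²/29.9 = 259.21/29.9 = 8.6692
2: (18 − 19.5)²/19.5 = 2.25/19.5 = 0.1154
3+: (31 − 33.8)²/33.8 = 7.84/33.8 = 0.2320
Sum = 11.992
df = 2. Since 11.992 > 7.378, we reject H₀.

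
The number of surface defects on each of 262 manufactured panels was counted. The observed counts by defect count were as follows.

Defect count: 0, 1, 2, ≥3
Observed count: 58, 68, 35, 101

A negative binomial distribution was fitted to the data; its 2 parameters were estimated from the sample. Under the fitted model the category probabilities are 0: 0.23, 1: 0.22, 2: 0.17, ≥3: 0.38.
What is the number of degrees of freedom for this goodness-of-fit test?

There are k = 4 categories and 2 parameters estimated from the data, so df = 4 − 1 − 2 = 1.

1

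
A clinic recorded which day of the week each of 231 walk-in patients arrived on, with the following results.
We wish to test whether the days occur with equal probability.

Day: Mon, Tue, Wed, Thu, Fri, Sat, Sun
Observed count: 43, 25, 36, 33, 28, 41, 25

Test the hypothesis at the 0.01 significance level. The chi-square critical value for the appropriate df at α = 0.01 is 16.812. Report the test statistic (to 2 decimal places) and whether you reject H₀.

9.88; do not reject

Under H₀ each category has probability 1/7, so each expected count is 231/7 = 33.
Mon: (43 − 33)²/33 = 100/33 = 3.030
Tue: (25 − 33)²/33 = 64/33 = 1.939
Wed: (36 − 33)²/33 = 9/33 = 0.273
Thu: (33 − 33)²/33 = 0/33 = 0.000
Fri: (28 − 33)²/33 = 25/33 = 0.758
Sat: (41 − 33)²/33 = 64/33 = 1.939
Sun: (25 − 33)²/33 = 64/33 = 1.939
Sum = 9.88
df = 6. Since 9.88 < 16.812, we do not reject H₀.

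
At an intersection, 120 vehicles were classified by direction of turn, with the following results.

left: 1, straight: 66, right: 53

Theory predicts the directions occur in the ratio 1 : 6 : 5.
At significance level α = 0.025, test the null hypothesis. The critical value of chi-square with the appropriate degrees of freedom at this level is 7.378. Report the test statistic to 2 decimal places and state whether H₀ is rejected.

8.88; reject

Ratio total = 12. Expected counts: 120×1/12 = 10, 120×6/12 = 60, 120×5/12 = 50.
cat           O        E   (O−E)²/E
left          1       10      8.100
straight     66       60      0.600
right        53       50      0.180
Sum = 8.88
df = 2. Since 8.88 > 7.378, we reject H₀.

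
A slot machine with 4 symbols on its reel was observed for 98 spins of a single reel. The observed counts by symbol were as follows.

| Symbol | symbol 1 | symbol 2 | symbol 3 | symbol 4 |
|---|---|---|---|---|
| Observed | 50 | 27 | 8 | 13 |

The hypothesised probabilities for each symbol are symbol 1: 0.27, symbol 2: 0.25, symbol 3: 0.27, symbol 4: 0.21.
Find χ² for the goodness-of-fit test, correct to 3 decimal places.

36.868

Expected counts E_i = n·p_i: 98×0.27 = 26.46, 98×0.25 = 24.5, 98×0.27 = 26.46, 98×0.21 = 20.58.
cat           O        E   (O−E)²/E
symbol 1     50    26.46    20.9422
symbol 2     27     24.5     0.2551
symbol 3      8    26.46    12.8787
symbol 4     13    20.58     2.7919
Sum = 36.868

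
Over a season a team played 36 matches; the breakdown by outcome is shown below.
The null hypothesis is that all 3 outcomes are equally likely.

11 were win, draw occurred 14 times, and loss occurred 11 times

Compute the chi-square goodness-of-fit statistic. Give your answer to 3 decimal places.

0.500

Expected count for each of the 3 categories: 36/3 = 12.
cat         O        E   (O−E)²/E
win        11       12     0.0833
draw       14       12     0.3333
loss       11       12     0.0833
Sum = 0.500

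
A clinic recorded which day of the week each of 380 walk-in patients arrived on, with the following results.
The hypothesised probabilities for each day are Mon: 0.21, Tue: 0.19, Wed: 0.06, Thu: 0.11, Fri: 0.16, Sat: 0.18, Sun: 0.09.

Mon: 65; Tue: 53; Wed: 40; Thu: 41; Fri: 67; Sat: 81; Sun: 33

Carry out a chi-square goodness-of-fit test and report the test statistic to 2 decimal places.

23.84

Expected counts E_i = n·p_i: 380×0.21 = 79.8, 380×0.19 = 72.2, 380×0.06 = 22.8, 380×0.11 = 41.8, 380×0.16 = 60.8, 380×0.18 = 68.4, 380×0.09 = 34.2.
χ² = (65−79.8)²/79.8 + (53−72.2)²/72.2 + (40−22.8)²/22.8 + (41−41.8)²/41.8 + (67−60.8)²/60.8 + (81−68.4)²/68.4 + (33−34.2)²/34.2
   = 2.745 + 5.106 + 12.975 + 0.015 + 0.632 + 2.321 + 0.042
Sum = 23.84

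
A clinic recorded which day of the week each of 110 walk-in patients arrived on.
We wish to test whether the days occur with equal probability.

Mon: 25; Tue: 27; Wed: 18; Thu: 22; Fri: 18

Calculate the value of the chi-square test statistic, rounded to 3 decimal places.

Under H₀ each category has probability 1/5, so each expected count is 110/5 = 22.
cat         O        E   (O−E)²/E
Mon        25       22     0.4091
Tue        27       22     1.1364
Wed        18       22     0.7273
Thu        22       22     0.0000
Fri        18       22     0.7273
Sum = 3.000

3.000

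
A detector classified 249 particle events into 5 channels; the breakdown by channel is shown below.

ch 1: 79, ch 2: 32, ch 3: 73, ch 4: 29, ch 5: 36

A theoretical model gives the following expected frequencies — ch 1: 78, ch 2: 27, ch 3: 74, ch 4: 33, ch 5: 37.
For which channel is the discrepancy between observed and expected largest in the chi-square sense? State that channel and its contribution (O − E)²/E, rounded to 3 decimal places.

ch 2, 0.926

χ² = (79−78)²/78 + (32−27)²/27 + (73−74)²/74 + (29−33)²/33 + (36−37)²/37
   = 0.0128 + 0.9259 + 0.0135 + 0.4848 + 0.0270
The largest term is for ch 2: 0.926.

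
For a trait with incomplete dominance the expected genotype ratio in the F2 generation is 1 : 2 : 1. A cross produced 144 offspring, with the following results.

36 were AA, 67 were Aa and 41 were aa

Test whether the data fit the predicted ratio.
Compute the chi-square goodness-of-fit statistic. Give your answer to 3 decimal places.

Ratio total = 4. Expected counts: 144×1/4 = 36, 144×2/4 = 72, 144×1/4 = 36.
cat         O        E   (O−E)²/E
AA         36       36     0.0000
Aa         67       72     0.3472
aa         41       36     0.6944
Sum = 1.042

1.042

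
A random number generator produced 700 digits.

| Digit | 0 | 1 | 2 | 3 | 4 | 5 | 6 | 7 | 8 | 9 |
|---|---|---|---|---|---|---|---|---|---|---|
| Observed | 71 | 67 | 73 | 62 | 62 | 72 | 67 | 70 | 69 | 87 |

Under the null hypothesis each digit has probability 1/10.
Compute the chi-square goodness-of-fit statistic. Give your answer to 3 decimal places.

6.429

Expected count for each of the 10 categories: 700/10 = 70.
0: (71 − 70)²/70 = 1/70 = 0.0143
1: (67 − 70)²/70 = 9/70 = 0.1286
2: (73 − 70)²/70 = 9/70 = 0.1286
3: (62 − 70)²/70 = 64/70 = 0.9143
4: (62 − 70)²/70 = 64/70 = 0.9143
5: (72 − 70)²/70 = 4/70 = 0.0571
6: (67 − 70)²/70 = 9/70 = 0.1286
7: (70 − 70)²/70 = 0/70 = 0.0000
8: (69 − 70)²/70 = 1/70 = 0.0143
9: (87 − 70)²/70 = 289/70 = 4.1286
Sum = 6.429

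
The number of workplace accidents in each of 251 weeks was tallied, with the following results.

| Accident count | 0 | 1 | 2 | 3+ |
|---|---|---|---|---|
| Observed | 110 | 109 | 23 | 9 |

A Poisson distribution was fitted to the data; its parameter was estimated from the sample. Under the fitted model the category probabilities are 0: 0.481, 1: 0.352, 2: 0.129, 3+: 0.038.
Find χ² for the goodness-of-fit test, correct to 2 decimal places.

Expected counts E_i = n·p_i: 251×0.481 = 120.731, 251×0.352 = 88.352, 251×0.129 = 32.379, 251×0.038 = 9.538.
cat         O        E   (O−E)²/E
0         110  120.731      0.954
1         109   88.352      4.825
2          23   32.379      2.717
3+          9    9.538      0.030
Sum = 8.53

8.53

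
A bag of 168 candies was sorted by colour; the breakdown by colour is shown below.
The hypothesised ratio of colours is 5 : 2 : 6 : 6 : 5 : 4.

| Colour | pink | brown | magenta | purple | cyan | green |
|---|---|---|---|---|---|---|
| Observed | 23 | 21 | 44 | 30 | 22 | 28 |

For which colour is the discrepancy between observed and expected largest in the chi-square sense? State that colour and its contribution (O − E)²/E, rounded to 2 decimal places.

Ratio total = 28. Expected counts: 168×5/28 = 30, 168×2/28 = 12, 168×6/28 = 36, 168×6/28 = 36, 168×5/28 = 30, 168×4/28 = 24.
χ² = (23−30)²/30 + (21−12)²/12 + (44−36)²/36 + (30−36)²/36 + (22−30)²/30 + (28−24)²/24
   = 1.633 + 6.750 + 1.778 + 1.000 + 2.133 + 0.667
The largest term is for brown: 6.75.

brown, 6.75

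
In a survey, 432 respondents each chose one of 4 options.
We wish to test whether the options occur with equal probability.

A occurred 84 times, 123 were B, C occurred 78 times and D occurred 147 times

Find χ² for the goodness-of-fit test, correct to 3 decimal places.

Expected count for each of the 4 categories: 432/4 = 108.
χ² = (84−108)²/108 + (123−108)²/108 + (78−108)²/108 + (147−108)²/108
   = 5.3333 + 2.0833 + 8.3333 + 14.0833
Sum = 29.833

29.833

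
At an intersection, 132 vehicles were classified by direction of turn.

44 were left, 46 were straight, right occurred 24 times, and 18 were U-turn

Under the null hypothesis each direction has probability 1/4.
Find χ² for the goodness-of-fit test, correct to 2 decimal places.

Expected count for each of the 4 categories: 132/4 = 33.
χ² = (44−33)²/33 + (46−33)²/33 + (24−33)²/33 + (18−33)²/33
   = 3.667 + 5.121 + 2.455 + 6.818
Sum = 18.06

18.06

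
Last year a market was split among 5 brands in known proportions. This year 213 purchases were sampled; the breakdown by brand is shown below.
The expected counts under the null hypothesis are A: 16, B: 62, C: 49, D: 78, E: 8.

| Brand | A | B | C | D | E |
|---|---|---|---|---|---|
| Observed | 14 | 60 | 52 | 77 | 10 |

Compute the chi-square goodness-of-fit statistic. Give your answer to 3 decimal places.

1.011

cat         O        E   (O−E)²/E
A          14       16     0.2500
B          60       62     0.0645
C          52       49     0.1837
D          77       78     0.0128
E          10        8     0.5000
Sum = 1.011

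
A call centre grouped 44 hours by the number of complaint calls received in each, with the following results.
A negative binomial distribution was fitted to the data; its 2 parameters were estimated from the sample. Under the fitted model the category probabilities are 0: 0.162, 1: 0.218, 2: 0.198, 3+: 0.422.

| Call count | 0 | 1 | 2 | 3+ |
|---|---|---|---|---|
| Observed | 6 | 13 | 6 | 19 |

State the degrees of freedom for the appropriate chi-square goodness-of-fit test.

1

There are k = 4 categories and 2 parameters estimated from the data, so df = 4 − 1 − 2 = 1.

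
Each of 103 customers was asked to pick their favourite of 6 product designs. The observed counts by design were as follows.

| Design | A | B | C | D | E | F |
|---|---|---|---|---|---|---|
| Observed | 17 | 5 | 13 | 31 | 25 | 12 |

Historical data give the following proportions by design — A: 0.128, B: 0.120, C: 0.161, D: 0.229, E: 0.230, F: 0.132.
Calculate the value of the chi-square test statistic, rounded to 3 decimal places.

8.851

Expected counts E_i = n·p_i: 103×0.128 = 13.184, 103×0.120 = 12.36, 103×0.161 = 16.583, 103×0.229 = 23.587, 103×0.230 = 23.69, 103×0.132 = 13.596.
cat         O        E   (O−E)²/E
A          17   13.184     1.1045
B           5    12.36     4.3827
C          13   16.583     0.7742
D          31   23.587     2.3298
E          25    23.69     0.0724
F          12   13.596     0.1874
Sum = 8.851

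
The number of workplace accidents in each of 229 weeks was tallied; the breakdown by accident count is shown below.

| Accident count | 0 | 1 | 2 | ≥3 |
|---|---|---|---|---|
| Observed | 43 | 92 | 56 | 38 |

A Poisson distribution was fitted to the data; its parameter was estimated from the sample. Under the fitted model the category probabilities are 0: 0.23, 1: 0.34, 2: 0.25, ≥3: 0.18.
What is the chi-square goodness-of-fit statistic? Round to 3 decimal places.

Expected counts E_i = n·p_i: 229×0.23 = 52.67, 229×0.34 = 77.86, 229×0.25 = 57.25, 229×0.18 = 41.22.
χ² = (43−52.67)²/52.67 + (92−77.86)²/77.86 + (56−57.25)²/57.25 + (38−41.22)²/41.22
   = 1.7754 + 2.5679 + 0.0273 + 0.2515
Sum = 4.622

4.622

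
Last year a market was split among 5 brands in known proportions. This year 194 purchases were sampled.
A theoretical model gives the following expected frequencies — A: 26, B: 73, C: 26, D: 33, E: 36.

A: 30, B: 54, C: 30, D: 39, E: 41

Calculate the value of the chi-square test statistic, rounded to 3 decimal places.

7.961

cat         O        E   (O−E)²/E
A          30       26     0.6154
B          54       73     4.9452
C          30       26     0.6154
D          39       33     1.0909
E          41       36     0.6944
Sum = 7.961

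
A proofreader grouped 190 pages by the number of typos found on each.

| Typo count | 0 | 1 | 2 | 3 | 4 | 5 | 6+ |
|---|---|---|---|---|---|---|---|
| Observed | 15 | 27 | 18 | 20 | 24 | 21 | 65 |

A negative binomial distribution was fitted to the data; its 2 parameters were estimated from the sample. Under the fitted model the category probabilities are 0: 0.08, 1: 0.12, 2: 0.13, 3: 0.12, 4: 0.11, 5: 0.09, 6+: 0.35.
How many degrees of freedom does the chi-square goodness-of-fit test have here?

4

There are k = 7 categories and 2 parameters estimated from the data, so df = 7 − 1 − 2 = 4.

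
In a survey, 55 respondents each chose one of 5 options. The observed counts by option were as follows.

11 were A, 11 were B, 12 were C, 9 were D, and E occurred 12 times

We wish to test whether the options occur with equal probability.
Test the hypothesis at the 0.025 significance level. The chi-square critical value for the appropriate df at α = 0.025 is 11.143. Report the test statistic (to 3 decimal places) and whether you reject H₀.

0.545; do not reject

Expected count for each of the 5 categories: 55/5 = 11.
A: (11 − 11)²/11 = 0/11 = 0.0000
B: (11 − 11)²/11 = 0/11 = 0.0000
C: (12 − 11)²/11 = 1/11 = 0.0909
D: (9 − 11)²/11 = 4/11 = 0.3636
E: (12 − 11)²/11 = 1/11 = 0.0909
Sum = 0.545
df = 4. Since 0.545 < 11.143, we do not reject H₀.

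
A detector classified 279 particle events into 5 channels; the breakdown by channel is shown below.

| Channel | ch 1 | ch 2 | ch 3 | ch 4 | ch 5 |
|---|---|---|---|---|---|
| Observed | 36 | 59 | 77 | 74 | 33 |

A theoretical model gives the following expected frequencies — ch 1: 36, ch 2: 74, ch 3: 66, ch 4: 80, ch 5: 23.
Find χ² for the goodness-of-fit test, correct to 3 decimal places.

ch 1: (36 − 36)²/36 = 0/36 = 0.0000
ch 2: (59 − 74)²/74 = 225/74 = 3.0405
ch 3: (77 − 66)²/66 = 121/66 = 1.8333
ch 4: (74 − 80)²/80 = 36/80 = 0.4500
ch 5: (33 − 23)²/23 = 100/23 = 4.3478
Sum = 9.672

9.672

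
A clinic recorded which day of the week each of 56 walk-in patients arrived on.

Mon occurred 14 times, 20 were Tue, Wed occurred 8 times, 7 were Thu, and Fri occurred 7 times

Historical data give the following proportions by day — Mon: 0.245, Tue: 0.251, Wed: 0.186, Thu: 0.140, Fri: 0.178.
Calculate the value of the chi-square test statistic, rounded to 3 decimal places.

Expected counts E_i = n·p_i: 56×0.245 = 13.72, 56×0.251 = 14.056, 56×0.186 = 10.416, 56×0.140 = 7.84, 56×0.178 = 9.968.
χ² = (14−13.72)²/13.72 + (20−14.056)²/14.056 + (8−10.416)²/10.416 + (7−7.84)²/7.84 + (7−9.968)²/9.968
   = 0.0057 + 2.5136 + 0.5604 + 0.0900 + 0.8837
Sum = 4.053

4.053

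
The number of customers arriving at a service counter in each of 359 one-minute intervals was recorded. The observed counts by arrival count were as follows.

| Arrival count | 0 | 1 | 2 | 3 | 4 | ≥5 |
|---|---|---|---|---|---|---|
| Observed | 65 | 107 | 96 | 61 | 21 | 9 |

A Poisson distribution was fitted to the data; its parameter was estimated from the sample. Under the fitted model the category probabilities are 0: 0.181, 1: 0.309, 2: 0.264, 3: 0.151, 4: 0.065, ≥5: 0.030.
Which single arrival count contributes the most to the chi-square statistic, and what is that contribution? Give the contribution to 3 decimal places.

Expected counts E_i = n·p_i: 359×0.181 = 64.979, 359×0.309 = 110.931, 359×0.264 = 94.776, 359×0.151 = 54.209, 359×0.065 = 23.335, 359×0.030 = 10.77.
cat         O        E   (O−E)²/E
0          65   64.979     0.0000
1         107  110.931     0.1393
2          96   94.776     0.0158
3          61   54.209     0.8507
4          21   23.335     0.2337
≥5          9    10.77     0.2909
The largest term is for 3: 0.851.

3, 0.851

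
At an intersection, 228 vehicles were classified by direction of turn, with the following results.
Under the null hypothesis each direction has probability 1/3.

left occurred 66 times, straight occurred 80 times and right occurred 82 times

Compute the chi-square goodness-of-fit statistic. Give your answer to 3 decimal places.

Under H₀ each category has probability 1/3, so each expected count is 228/3 = 76.
cat           O        E   (O−E)²/E
left         66       76     1.3158
straight     80       76     0.2105
right        82       76     0.4737
Sum = 2.000

2.000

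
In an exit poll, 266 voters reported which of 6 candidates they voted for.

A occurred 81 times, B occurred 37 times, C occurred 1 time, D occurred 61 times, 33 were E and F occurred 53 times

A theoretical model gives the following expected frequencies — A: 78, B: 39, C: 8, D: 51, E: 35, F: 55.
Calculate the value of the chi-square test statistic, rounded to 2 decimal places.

A: (81 − 78)²/78 = 9/78 = 0.115
B: (37 − 39)²/39 = 4/39 = 0.103
C: (1 − 8)²/8 = 49/8 = 6.125
D: (61 − 51)²/51 = 100/51 = 1.961
E: (33 − 35)²/35 = 4/35 = 0.114
F: (53 − 55)²/55 = 4/55 = 0.073
Sum = 8.49

8.49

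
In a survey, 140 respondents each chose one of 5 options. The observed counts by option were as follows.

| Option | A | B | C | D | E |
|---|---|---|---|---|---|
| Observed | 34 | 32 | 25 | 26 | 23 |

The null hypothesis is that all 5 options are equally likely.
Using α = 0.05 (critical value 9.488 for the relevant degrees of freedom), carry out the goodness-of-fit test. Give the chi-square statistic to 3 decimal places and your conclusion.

Under H₀ each category has probability 1/5, so each expected count is 140/5 = 28.
A: (34 − 28)²/28 = 36/28 = 1.2857
B: (32 − 28)²/28 = 16/28 = 0.5714
C: (25 − 28)²/28 = 9/28 = 0.3214
D: (26 − 28)²/28 = 4/28 = 0.1429
E: (23 − 28)²/28 = 25/28 = 0.8929
Sum = 3.214
df = 4. Since 3.214 < 9.488, we do not reject H₀.

3.214; do not reject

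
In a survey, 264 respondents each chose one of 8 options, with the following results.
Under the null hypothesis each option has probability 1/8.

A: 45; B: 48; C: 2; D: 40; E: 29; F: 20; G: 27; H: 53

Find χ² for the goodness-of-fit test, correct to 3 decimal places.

Under H₀ each category has probability 1/8, so each expected count is 264/8 = 33.
χ² = (45−33)²/33 + (48−33)²/33 + (2−33)²/33 + (40−33)²/33 + (29−33)²/33 + (20−33)²/33 + (27−33)²/33 + (53−33)²/33
   = 4.3636 + 6.8182 + 29.1212 + 1.4848 + 0.4848 + 5.1212 + 1.0909 + 12.1212
Sum = 60.606

60.606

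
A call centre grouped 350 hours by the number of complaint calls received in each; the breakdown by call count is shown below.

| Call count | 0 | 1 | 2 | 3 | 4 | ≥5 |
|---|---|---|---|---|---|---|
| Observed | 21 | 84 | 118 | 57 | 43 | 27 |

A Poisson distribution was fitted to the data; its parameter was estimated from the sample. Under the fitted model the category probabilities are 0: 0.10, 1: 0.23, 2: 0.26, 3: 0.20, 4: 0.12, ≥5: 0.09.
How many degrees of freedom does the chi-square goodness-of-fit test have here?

There are k = 6 categories and 1 parameter estimated from the data, so df = 6 − 1 − 1 = 4.

4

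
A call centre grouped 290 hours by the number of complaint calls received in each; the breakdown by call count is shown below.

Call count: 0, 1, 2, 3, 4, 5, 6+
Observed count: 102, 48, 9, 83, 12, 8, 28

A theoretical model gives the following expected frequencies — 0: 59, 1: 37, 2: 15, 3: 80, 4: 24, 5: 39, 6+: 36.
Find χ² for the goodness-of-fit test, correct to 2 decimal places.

0: (102 − 59)²/59 = 1849/59 = 31.339
1: (48 − 37)²/37 = 121/37 = 3.270
2: (9 − 15)²/15 = 36/15 = 2.400
3: (83 − 80)²/80 = 9/80 = 0.113
4: (12 − 24)²/24 = 144/24 = 6.000
5: (8 − 39)²/39 = 961/39 = 24.641
6+: (28 − 36)²/36 = 64/36 = 1.778
Sum = 69.54

69.54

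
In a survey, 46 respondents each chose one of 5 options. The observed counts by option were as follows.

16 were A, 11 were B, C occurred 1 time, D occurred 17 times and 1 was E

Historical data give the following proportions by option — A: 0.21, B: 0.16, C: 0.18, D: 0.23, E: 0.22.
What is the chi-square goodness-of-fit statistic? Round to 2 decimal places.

24.48

Expected counts E_i = n·p_i: 46×0.21 = 9.66, 46×0.16 = 7.36, 46×0.18 = 8.28, 46×0.23 = 10.58, 46×0.22 = 10.12.
χ² = (16−9.66)²/9.66 + (11−7.36)²/7.36 + (1−8.28)²/8.28 + (17−10.58)²/10.58 + (1−10.12)²/10.12
   = 4.161 + 1.800 + 6.401 + 3.896 + 8.219
Sum = 24.48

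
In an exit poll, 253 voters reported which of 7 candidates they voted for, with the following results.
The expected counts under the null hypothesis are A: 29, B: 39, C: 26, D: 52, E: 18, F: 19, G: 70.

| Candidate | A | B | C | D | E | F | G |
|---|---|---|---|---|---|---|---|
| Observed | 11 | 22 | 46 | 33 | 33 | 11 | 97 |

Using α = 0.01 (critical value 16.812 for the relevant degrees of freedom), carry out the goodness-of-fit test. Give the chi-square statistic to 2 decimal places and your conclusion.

67.19; reject

χ² = (11−29)²/29 + (22−39)²/39 + (46−26)²/26 + (33−52)²/52 + (33−18)²/18 + (11−19)²/19 + (97−70)²/70
   = 11.172 + 7.410 + 15.385 + 6.942 + 12.500 + 3.368 + 10.414
Sum = 67.19
df = 6. Since 67.19 > 16.812, we reject H₀.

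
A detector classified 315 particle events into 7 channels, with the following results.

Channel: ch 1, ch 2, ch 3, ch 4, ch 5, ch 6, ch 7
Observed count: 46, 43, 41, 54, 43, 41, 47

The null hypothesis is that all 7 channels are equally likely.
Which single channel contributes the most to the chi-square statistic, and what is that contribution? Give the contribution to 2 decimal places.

ch 4, 1.80

Under H₀ each category has probability 1/7, so each expected count is 315/7 = 45.
ch 1: (46 − 45)²/45 = 1/45 = 0.022
ch 2: (43 − 45)²/45 = 4/45 = 0.089
ch 3: (41 − 45)²/45 = 16/45 = 0.356
ch 4: (54 − 45)²/45 = 81/45 = 1.800
ch 5: (43 − 45)²/45 = 4/45 = 0.089
ch 6: (41 − 45)²/45 = 16/45 = 0.356
ch 7: (47 − 45)²/45 = 4/45 = 0.089
The largest term is for ch 4: 1.80.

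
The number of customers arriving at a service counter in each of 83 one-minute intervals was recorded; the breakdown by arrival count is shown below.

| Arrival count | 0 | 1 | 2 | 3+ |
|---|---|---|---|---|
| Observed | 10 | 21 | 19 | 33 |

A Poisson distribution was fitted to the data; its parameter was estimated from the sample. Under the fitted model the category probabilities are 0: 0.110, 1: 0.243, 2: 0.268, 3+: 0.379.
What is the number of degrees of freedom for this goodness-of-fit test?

2

There are k = 4 categories and 1 parameter estimated from the data, so df = 4 − 1 − 1 = 2.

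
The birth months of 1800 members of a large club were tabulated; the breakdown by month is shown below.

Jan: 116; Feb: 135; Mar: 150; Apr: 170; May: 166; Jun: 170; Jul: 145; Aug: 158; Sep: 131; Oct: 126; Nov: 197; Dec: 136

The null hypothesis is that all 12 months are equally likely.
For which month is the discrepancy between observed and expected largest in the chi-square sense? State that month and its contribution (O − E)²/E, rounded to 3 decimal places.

Expected count for each of the 12 categories: 1800/12 = 150.
cat         O        E   (O−E)²/E
Jan       116      150     7.7067
Feb       135      150     1.5000
Mar       150      150     0.0000
Apr       170      150     2.6667
May       166      150     1.7067
Jun       170      150     2.6667
Jul       145      150     0.1667
Aug       158      150     0.4267
Sep       131      150     2.4067
Oct       126      150     3.8400
Nov       197      150    14.7267
Dec       136      150     1.3067
The largest term is for Nov: 14.727.

Nov, 14.727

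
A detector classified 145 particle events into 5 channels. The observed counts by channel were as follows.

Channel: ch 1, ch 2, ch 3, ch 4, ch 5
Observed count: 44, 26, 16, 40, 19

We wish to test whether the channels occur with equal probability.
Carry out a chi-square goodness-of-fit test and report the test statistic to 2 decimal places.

Under H₀ each category has probability 1/5, so each expected count is 145/5 = 29.
cat         O        E   (O−E)²/E
ch 1       44       29      7.759
ch 2       26       29      0.310
ch 3       16       29      5.828
ch 4       40       29      4.172
ch 5       19       29      3.448
Sum = 21.52

21.52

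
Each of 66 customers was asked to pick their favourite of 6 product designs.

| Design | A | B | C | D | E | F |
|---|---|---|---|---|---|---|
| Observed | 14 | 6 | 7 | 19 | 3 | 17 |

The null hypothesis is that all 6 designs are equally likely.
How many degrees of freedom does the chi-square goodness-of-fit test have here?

There are k = 6 categories and no parameters were estimated from the data, so df = 6 − 1 = 5.

5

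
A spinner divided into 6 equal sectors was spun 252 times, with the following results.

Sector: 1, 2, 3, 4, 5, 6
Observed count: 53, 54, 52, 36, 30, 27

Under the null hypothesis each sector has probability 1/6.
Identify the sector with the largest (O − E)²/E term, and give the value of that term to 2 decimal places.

6, 5.36

Under H₀ each category has probability 1/6, so each expected count is 252/6 = 42.
χ² = (53−42)²/42 + (54−42)²/42 + (52−42)²/42 + (36−42)²/42 + (30−42)²/42 + (27−42)²/42
   = 2.881 + 3.429 + 2.381 + 0.857 + 3.429 + 5.357
The largest term is for 6: 5.36.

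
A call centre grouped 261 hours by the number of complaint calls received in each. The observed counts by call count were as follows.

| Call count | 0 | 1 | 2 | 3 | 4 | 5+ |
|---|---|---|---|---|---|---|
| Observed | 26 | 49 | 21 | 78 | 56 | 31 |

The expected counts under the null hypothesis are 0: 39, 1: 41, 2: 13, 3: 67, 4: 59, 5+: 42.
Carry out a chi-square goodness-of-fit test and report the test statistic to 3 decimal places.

0: (26 − 39)²/39 = 169/39 = 4.3333
1: (49 − 41)²/41 = 64/41 = 1.5610
2: (21 − 13)²/13 = 64/13 = 4.9231
3: (78 − 67)²/67 = 121/67 = 1.8060
4: (56 − 59)²/59 = 9/59 = 0.1525
5+: (31 − 42)²/42 = 121/42 = 2.8810
Sum = 15.657

15.657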